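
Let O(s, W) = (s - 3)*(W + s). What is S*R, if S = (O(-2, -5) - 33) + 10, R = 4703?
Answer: 56436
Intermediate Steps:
O(s, W) = (-3 + s)*(W + s)
S = 12 (S = (((-2)² - 3*(-5) - 3*(-2) - 5*(-2)) - 33) + 10 = ((4 + 15 + 6 + 10) - 33) + 10 = (35 - 33) + 10 = 2 + 10 = 12)
S*R = 12*4703 = 56436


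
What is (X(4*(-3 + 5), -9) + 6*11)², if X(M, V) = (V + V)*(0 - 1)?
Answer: 7056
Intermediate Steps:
X(M, V) = -2*V (X(M, V) = (2*V)*(-1) = -2*V)
(X(4*(-3 + 5), -9) + 6*11)² = (-2*(-9) + 6*11)² = (18 + 66)² = 84² = 7056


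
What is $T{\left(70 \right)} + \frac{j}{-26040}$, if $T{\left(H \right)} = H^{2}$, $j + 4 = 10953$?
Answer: $\frac{127585051}{26040} \approx 4899.6$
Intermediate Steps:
$j = 10949$ ($j = -4 + 10953 = 10949$)
$T{\left(70 \right)} + \frac{j}{-26040} = 70^{2} + \frac{10949}{-26040} = 4900 + 10949 \left(- \frac{1}{26040}\right) = 4900 - \frac{10949}{26040} = \frac{127585051}{26040}$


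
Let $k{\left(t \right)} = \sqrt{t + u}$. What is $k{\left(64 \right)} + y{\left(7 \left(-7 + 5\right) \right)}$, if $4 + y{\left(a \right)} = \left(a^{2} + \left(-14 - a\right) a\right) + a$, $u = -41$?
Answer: $178 + \sqrt{23} \approx 182.8$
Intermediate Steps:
$k{\left(t \right)} = \sqrt{-41 + t}$ ($k{\left(t \right)} = \sqrt{t - 41} = \sqrt{-41 + t}$)
$y{\left(a \right)} = -4 + a + a^{2} + a \left(-14 - a\right)$ ($y{\left(a \right)} = -4 + \left(\left(a^{2} + \left(-14 - a\right) a\right) + a\right) = -4 + \left(\left(a^{2} + a \left(-14 - a\right)\right) + a\right) = -4 + \left(a + a^{2} + a \left(-14 - a\right)\right) = -4 + a + a^{2} + a \left(-14 - a\right)$)
$k{\left(64 \right)} + y{\left(7 \left(-7 + 5\right) \right)} = \sqrt{-41 + 64} - \left(4 + 13 \cdot 7 \left(-7 + 5\right)\right) = \sqrt{23} - \left(4 + 13 \cdot 7 \left(-2\right)\right) = \sqrt{23} - -178 = \sqrt{23} + \left(-4 + 182\right) = \sqrt{23} + 178 = 178 + \sqrt{23}$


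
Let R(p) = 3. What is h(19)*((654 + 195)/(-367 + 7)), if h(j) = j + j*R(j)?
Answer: -5377/30 ≈ -179.23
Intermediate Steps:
h(j) = 4*j (h(j) = j + j*3 = j + 3*j = 4*j)
h(19)*((654 + 195)/(-367 + 7)) = (4*19)*((654 + 195)/(-367 + 7)) = 76*(849/(-360)) = 76*(849*(-1/360)) = 76*(-283/120) = -5377/30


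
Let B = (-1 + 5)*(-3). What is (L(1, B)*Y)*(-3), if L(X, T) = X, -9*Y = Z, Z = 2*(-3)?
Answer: -2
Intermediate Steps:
Z = -6
Y = ⅔ (Y = -⅑*(-6) = ⅔ ≈ 0.66667)
B = -12 (B = 4*(-3) = -12)
(L(1, B)*Y)*(-3) = (1*(⅔))*(-3) = (⅔)*(-3) = -2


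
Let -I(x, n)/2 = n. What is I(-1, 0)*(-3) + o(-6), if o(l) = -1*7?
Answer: -7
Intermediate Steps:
o(l) = -7
I(x, n) = -2*n
I(-1, 0)*(-3) + o(-6) = -2*0*(-3) - 7 = 0*(-3) - 7 = 0 - 7 = -7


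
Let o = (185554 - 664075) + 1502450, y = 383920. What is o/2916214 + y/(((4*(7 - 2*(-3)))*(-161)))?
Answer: -39679305189/871947986 ≈ -45.507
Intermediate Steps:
o = 1023929 (o = -478521 + 1502450 = 1023929)
o/2916214 + y/(((4*(7 - 2*(-3)))*(-161))) = 1023929/2916214 + 383920/(((4*(7 - 2*(-3)))*(-161))) = 1023929*(1/2916214) + 383920/(((4*(7 + 6))*(-161))) = 1023929/2916214 + 383920/(((4*13)*(-161))) = 1023929/2916214 + 383920/((52*(-161))) = 1023929/2916214 + 383920/(-8372) = 1023929/2916214 + 383920*(-1/8372) = 1023929/2916214 - 95980/2093 = -39679305189/871947986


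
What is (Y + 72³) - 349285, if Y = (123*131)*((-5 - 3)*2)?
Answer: -233845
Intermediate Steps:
Y = -257808 (Y = 16113*(-8*2) = 16113*(-16) = -257808)
(Y + 72³) - 349285 = (-257808 + 72³) - 349285 = (-257808 + 373248) - 349285 = 115440 - 349285 = -233845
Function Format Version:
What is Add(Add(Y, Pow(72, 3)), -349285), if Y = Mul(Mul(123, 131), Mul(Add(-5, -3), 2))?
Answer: -233845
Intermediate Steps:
Y = -257808 (Y = Mul(16113, Mul(-8, 2)) = Mul(16113, -16) = -257808)
Add(Add(Y, Pow(72, 3)), -349285) = Add(Add(-257808, Pow(72, 3)), -349285) = Add(Add(-257808, 373248), -349285) = Add(115440, -349285) = -233845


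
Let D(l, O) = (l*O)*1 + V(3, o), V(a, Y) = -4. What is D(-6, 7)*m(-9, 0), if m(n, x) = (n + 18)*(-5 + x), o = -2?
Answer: 2070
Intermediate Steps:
m(n, x) = (-5 + x)*(18 + n) (m(n, x) = (18 + n)*(-5 + x) = (-5 + x)*(18 + n))
D(l, O) = -4 + O*l (D(l, O) = (l*O)*1 - 4 = (O*l)*1 - 4 = O*l - 4 = -4 + O*l)
D(-6, 7)*m(-9, 0) = (-4 + 7*(-6))*(-90 - 5*(-9) + 18*0 - 9*0) = (-4 - 42)*(-90 + 45 + 0 + 0) = -46*(-45) = 2070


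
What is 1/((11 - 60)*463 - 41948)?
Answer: -1/64635 ≈ -1.5471e-5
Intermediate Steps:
1/((11 - 60)*463 - 41948) = 1/(-49*463 - 41948) = 1/(-22687 - 41948) = 1/(-64635) = -1/64635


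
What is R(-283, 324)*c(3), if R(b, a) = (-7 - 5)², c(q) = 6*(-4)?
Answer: -3456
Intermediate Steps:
c(q) = -24
R(b, a) = 144 (R(b, a) = (-12)² = 144)
R(-283, 324)*c(3) = 144*(-24) = -3456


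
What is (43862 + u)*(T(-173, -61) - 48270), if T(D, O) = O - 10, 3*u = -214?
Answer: -6350653852/3 ≈ -2.1169e+9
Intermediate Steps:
u = -214/3 (u = (⅓)*(-214) = -214/3 ≈ -71.333)
T(D, O) = -10 + O
(43862 + u)*(T(-173, -61) - 48270) = (43862 - 214/3)*((-10 - 61) - 48270) = 131372*(-71 - 48270)/3 = (131372/3)*(-48341) = -6350653852/3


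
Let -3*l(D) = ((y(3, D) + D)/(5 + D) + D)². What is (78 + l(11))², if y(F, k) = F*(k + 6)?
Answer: 664225/36864 ≈ 18.018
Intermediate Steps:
y(F, k) = F*(6 + k)
l(D) = -(D + (18 + 4*D)/(5 + D))²/3 (l(D) = -((3*(6 + D) + D)/(5 + D) + D)²/3 = -(((18 + 3*D) + D)/(5 + D) + D)²/3 = -((18 + 4*D)/(5 + D) + D)²/3 = -(D + (18 + 4*D)/(5 + D))²/3)
(78 + l(11))² = (78 - (18 + 11² + 9*11)²/(3*(5 + 11)²))² = (78 - ⅓*(18 + 121 + 99)²/16²)² = (78 - ⅓*1/256*238²)² = (78 - ⅓*1/256*56644)² = (78 - 14161/192)² = (815/192)² = 664225/36864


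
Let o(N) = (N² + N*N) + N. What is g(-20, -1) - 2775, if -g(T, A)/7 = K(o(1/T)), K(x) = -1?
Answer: -2768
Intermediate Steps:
o(N) = N + 2*N² (o(N) = (N² + N²) + N = 2*N² + N = N + 2*N²)
g(T, A) = 7 (g(T, A) = -7*(-1) = 7)
g(-20, -1) - 2775 = 7 - 2775 = -2768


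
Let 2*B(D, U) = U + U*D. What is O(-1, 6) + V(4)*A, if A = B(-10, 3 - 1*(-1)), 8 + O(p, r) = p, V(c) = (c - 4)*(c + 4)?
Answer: -9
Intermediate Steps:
V(c) = (-4 + c)*(4 + c)
O(p, r) = -8 + p
B(D, U) = U/2 + D*U/2 (B(D, U) = (U + U*D)/2 = (U + D*U)/2 = U/2 + D*U/2)
A = -18 (A = (3 - 1*(-1))*(1 - 10)/2 = (½)*(3 + 1)*(-9) = (½)*4*(-9) = -18)
O(-1, 6) + V(4)*A = (-8 - 1) + (-16 + 4²)*(-18) = -9 + (-16 + 16)*(-18) = -9 + 0*(-18) = -9 + 0 = -9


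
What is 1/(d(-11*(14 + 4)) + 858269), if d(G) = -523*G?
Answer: 1/961823 ≈ 1.0397e-6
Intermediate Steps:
1/(d(-11*(14 + 4)) + 858269) = 1/(-(-5753)*(14 + 4) + 858269) = 1/(-(-5753)*18 + 858269) = 1/(-523*(-198) + 858269) = 1/(103554 + 858269) = 1/961823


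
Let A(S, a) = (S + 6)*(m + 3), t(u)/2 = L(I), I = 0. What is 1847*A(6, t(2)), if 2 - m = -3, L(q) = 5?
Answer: 177312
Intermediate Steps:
t(u) = 10 (t(u) = 2*5 = 10)
m = 5 (m = 2 - 1*(-3) = 2 + 3 = 5)
A(S, a) = 48 + 8*S (A(S, a) = (S + 6)*(5 + 3) = (6 + S)*8 = 48 + 8*S)
1847*A(6, t(2)) = 1847*(48 + 8*6) = 1847*(48 + 48) = 1847*96 = 177312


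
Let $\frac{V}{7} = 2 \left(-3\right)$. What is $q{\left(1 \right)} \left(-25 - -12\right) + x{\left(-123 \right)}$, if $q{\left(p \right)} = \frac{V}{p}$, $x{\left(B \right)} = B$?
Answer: $423$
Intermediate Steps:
$V = -42$ ($V = 7 \cdot 2 \left(-3\right) = 7 \left(-6\right) = -42$)
$q{\left(p \right)} = - \frac{42}{p}$
$q{\left(1 \right)} \left(-25 - -12\right) + x{\left(-123 \right)} = - \frac{42}{1} \left(-25 - -12\right) - 123 = \left(-42\right) 1 \left(-25 + \left(-16 + 28\right)\right) - 123 = - 42 \left(-25 + 12\right) - 123 = \left(-42\right) \left(-13\right) - 123 = 546 - 123 = 423$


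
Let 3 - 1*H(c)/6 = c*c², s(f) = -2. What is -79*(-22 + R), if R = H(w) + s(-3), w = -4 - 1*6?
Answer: -473526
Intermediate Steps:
w = -10 (w = -4 - 6 = -10)
H(c) = 18 - 6*c³ (H(c) = 18 - 6*c*c² = 18 - 6*c³)
R = 6016 (R = (18 - 6*(-10)³) - 2 = (18 - 6*(-1000)) - 2 = (18 + 6000) - 2 = 6018 - 2 = 6016)
-79*(-22 + R) = -79*(-22 + 6016) = -79*5994 = -473526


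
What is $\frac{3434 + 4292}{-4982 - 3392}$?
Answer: $- \frac{3863}{4187} \approx -0.92262$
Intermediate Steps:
$\frac{3434 + 4292}{-4982 - 3392} = \frac{7726}{-8374} = 7726 \left(- \frac{1}{8374}\right) = - \frac{3863}{4187}$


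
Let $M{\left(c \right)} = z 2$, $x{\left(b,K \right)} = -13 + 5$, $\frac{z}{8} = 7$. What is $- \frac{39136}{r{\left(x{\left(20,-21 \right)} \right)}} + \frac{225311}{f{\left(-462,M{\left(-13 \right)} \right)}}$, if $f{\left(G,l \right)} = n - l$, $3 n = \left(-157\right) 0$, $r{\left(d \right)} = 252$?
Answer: $- \frac{312049}{144} \approx -2167.0$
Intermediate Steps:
$z = 56$ ($z = 8 \cdot 7 = 56$)
$x{\left(b,K \right)} = -8$
$M{\left(c \right)} = 112$ ($M{\left(c \right)} = 56 \cdot 2 = 112$)
$n = 0$ ($n = \frac{\left(-157\right) 0}{3} = \frac{1}{3} \cdot 0 = 0$)
$f{\left(G,l \right)} = - l$ ($f{\left(G,l \right)} = 0 - l = - l$)
$- \frac{39136}{r{\left(x{\left(20,-21 \right)} \right)}} + \frac{225311}{f{\left(-462,M{\left(-13 \right)} \right)}} = - \frac{39136}{252} + \frac{225311}{\left(-1\right) 112} = \left(-39136\right) \frac{1}{252} + \frac{225311}{-112} = - \frac{9784}{63} + 225311 \left(- \frac{1}{112}\right) = - \frac{9784}{63} - \frac{225311}{112} = - \frac{312049}{144}$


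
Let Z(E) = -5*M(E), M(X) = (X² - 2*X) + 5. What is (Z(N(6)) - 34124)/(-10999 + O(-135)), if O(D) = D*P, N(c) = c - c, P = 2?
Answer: 34149/11269 ≈ 3.0303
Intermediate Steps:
N(c) = 0
M(X) = 5 + X² - 2*X
Z(E) = -25 - 5*E² + 10*E (Z(E) = -5*(5 + E² - 2*E) = -25 - 5*E² + 10*E)
O(D) = 2*D (O(D) = D*2 = 2*D)
(Z(N(6)) - 34124)/(-10999 + O(-135)) = ((-25 - 5*0² + 10*0) - 34124)/(-10999 + 2*(-135)) = ((-25 - 5*0 + 0) - 34124)/(-10999 - 270) = ((-25 + 0 + 0) - 34124)/(-11269) = (-25 - 34124)*(-1/11269) = -34149*(-1/11269) = 34149/11269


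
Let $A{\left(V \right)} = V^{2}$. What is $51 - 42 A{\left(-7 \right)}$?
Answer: $-2007$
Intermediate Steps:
$51 - 42 A{\left(-7 \right)} = 51 - 42 \left(-7\right)^{2} = 51 - 2058 = -2007$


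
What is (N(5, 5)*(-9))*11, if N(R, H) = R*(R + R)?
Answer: -4950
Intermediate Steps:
N(R, H) = 2*R**2 (N(R, H) = R*(2*R) = 2*R**2)
(N(5, 5)*(-9))*11 = ((2*5**2)*(-9))*11 = ((2*25)*(-9))*11 = (50*(-9))*11 = -450*11 = -4950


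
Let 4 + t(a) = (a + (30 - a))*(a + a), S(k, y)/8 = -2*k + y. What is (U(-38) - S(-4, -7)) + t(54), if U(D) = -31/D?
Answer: 122695/38 ≈ 3228.8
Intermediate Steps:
S(k, y) = -16*k + 8*y (S(k, y) = 8*(-2*k + y) = 8*(y - 2*k) = -16*k + 8*y)
t(a) = -4 + 60*a (t(a) = -4 + (a + (30 - a))*(a + a) = -4 + 30*(2*a) = -4 + 60*a)
(U(-38) - S(-4, -7)) + t(54) = (-31/(-38) - (-16*(-4) + 8*(-7))) + (-4 + 60*54) = (-31*(-1/38) - (64 - 56)) + (-4 + 3240) = (31/38 - 1*8) + 3236 = (31/38 - 8) + 3236 = -273/38 + 3236 = 122695/38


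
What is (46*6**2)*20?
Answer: 33120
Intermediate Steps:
(46*6**2)*20 = (46*36)*20 = 1656*20 = 33120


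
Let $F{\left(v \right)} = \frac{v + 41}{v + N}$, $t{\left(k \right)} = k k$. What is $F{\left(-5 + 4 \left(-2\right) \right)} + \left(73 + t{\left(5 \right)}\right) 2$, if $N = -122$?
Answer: $\frac{26432}{135} \approx 195.79$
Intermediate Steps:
$t{\left(k \right)} = k^{2}$
$F{\left(v \right)} = \frac{41 + v}{-122 + v}$ ($F{\left(v \right)} = \frac{v + 41}{v - 122} = \frac{41 + v}{-122 + v}$)
$F{\left(-5 + 4 \left(-2\right) \right)} + \left(73 + t{\left(5 \right)}\right) 2 = \frac{41 + \left(-5 + 4 \left(-2\right)\right)}{-122 + \left(-5 + 4 \left(-2\right)\right)} + \left(73 + 5^{2}\right) 2 = \frac{41 - 13}{-122 - 13} + \left(73 + 25\right) 2 = \frac{41 - 13}{-122 - 13} + 98 \cdot 2 = \frac{1}{-135} \cdot 28 + 196 = \left(- \frac{1}{135}\right) 28 + 196 = - \frac{28}{135} + 196 = \frac{26432}{135}$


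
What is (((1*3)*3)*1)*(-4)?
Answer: -36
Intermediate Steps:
(((1*3)*3)*1)*(-4) = ((3*3)*1)*(-4) = (9*1)*(-4) = 9*(-4) = -36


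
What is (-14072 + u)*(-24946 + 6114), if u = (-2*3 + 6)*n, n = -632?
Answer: 265003904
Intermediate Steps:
u = 0 (u = (-2*3 + 6)*(-632) = (-6 + 6)*(-632) = 0*(-632) = 0)
(-14072 + u)*(-24946 + 6114) = (-14072 + 0)*(-24946 + 6114) = -14072*(-18832) = 265003904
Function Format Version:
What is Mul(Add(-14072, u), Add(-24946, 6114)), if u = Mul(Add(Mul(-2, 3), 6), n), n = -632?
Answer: 265003904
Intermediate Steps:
u = 0 (u = Mul(Add(Mul(-2, 3), 6), -632) = Mul(Add(-6, 6), -632) = Mul(0, -632) = 0)
Mul(Add(-14072, u), Add(-24946, 6114)) = Mul(Add(-14072, 0), Add(-24946, 6114)) = Mul(-14072, -18832) = 265003904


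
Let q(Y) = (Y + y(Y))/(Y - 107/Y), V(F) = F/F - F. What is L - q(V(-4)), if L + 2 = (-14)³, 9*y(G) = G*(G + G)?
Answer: -2026073/738 ≈ -2745.4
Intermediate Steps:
V(F) = 1 - F
y(G) = 2*G²/9 (y(G) = (G*(G + G))/9 = (G*(2*G))/9 = (2*G²)/9 = 2*G²/9)
L = -2746 (L = -2 + (-14)³ = -2 - 2744 = -2746)
q(Y) = (Y + 2*Y²/9)/(Y - 107/Y)
L - q(V(-4)) = -2746 - (1 - 1*(-4))²*(9 + 2*(1 - 1*(-4)))/(9*(-107 + (1 - 1*(-4))²)) = -2746 - (1 + 4)²*(9 + 2*(1 + 4))/(9*(-107 + (1 + 4)²)) = -2746 - 5²*(9 + 2*5)/(9*(-107 + 5²)) = -2746 - 25*(9 + 10)/(9*(-107 + 25)) = -2746 - 25*19/(9*(-82)) = -2746 - 25*(-1)*19/(9*82) = -2746 - 1*(-475/738) = -2746 + 475/738 = -2026073/738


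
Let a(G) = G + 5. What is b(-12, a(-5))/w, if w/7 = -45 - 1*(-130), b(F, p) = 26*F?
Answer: -312/595 ≈ -0.52437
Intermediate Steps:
a(G) = 5 + G
w = 595 (w = 7*(-45 - 1*(-130)) = 7*(-45 + 130) = 7*85 = 595)
b(-12, a(-5))/w = (26*(-12))/595 = -312*1/595 = -312/595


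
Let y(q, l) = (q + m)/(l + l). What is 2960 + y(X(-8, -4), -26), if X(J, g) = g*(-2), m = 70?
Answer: 5917/2 ≈ 2958.5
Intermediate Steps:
X(J, g) = -2*g
y(q, l) = (70 + q)/(2*l) (y(q, l) = (q + 70)/(l + l) = (70 + q)/((2*l)) = (70 + q)*(1/(2*l)) = (70 + q)/(2*l))
2960 + y(X(-8, -4), -26) = 2960 + (½)*(70 - 2*(-4))/(-26) = 2960 + (½)*(-1/26)*(70 + 8) = 2960 + (½)*(-1/26)*78 = 2960 - 3/2 = 5917/2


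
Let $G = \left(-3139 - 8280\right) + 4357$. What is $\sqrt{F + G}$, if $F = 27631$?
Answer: $\sqrt{20569} \approx 143.42$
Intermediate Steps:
$G = -7062$ ($G = -11419 + 4357 = -7062$)
$\sqrt{F + G} = \sqrt{27631 - 7062} = \sqrt{20569}$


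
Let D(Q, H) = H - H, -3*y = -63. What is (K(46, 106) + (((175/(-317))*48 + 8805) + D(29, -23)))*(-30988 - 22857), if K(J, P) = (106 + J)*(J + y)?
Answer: -323668379485/317 ≈ -1.0210e+9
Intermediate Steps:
y = 21 (y = -⅓*(-63) = 21)
D(Q, H) = 0
K(J, P) = (21 + J)*(106 + J) (K(J, P) = (106 + J)*(J + 21) = (106 + J)*(21 + J) = (21 + J)*(106 + J))
(K(46, 106) + (((175/(-317))*48 + 8805) + D(29, -23)))*(-30988 - 22857) = ((2226 + 46² + 127*46) + (((175/(-317))*48 + 8805) + 0))*(-30988 - 22857) = ((2226 + 2116 + 5842) + (((175*(-1/317))*48 + 8805) + 0))*(-53845) = (10184 + ((-175/317*48 + 8805) + 0))*(-53845) = (10184 + ((-8400/317 + 8805) + 0))*(-53845) = (10184 + (2782785/317 + 0))*(-53845) = (10184 + 2782785/317)*(-53845) = (6011113/317)*(-53845) = -323668379485/317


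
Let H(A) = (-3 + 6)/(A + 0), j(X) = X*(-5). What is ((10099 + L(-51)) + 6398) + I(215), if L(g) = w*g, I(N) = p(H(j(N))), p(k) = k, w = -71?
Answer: 21626847/1075 ≈ 20118.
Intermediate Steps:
j(X) = -5*X
H(A) = 3/A
I(N) = -3/(5*N) (I(N) = 3/((-5*N)) = 3*(-1/(5*N)) = -3/(5*N))
L(g) = -71*g
((10099 + L(-51)) + 6398) + I(215) = ((10099 - 71*(-51)) + 6398) - ⅗/215 = ((10099 + 3621) + 6398) - ⅗*1/215 = (13720 + 6398) - 3/1075 = 20118 - 3/1075 = 21626847/1075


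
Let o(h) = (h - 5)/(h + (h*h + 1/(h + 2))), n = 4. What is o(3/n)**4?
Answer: 313044726016/7573350625 ≈ 41.335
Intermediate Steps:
o(h) = (-5 + h)/(h + h**2 + 1/(2 + h)) (o(h) = (-5 + h)/(h + (h**2 + 1/(2 + h))) = (-5 + h)/(h + h**2 + 1/(2 + h)))
o(3/n)**4 = ((-10 + (3/4)**2 - 9/4)/(1 + (3/4)**3 + 2*(3/4) + 3*(3/4)**2))**4 = ((-10 + (3*(1/4))**2 - 9/4)/(1 + (3*(1/4))**3 + 2*(3*(1/4)) + 3*(3*(1/4))**2))**4 = ((-10 + (3/4)**2 - 3*3/4)/(1 + (3/4)**3 + 2*(3/4) + 3*(3/4)**2))**4 = ((-10 + 9/16 - 9/4)/(1 + 27/64 + 3/2 + 3*(9/16)))**4 = (-187/16/(1 + 27/64 + 3/2 + 27/16))**4 = (-187/16/(295/64))**4 = ((64/295)*(-187/16))**4 = (-748/295)**4 = 313044726016/7573350625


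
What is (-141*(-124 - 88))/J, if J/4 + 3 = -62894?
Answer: -7473/62897 ≈ -0.11881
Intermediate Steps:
J = -251588 (J = -12 + 4*(-62894) = -12 - 251576 = -251588)
(-141*(-124 - 88))/J = -141*(-124 - 88)/(-251588) = -141*(-212)*(-1/251588) = 29892*(-1/251588) = -7473/62897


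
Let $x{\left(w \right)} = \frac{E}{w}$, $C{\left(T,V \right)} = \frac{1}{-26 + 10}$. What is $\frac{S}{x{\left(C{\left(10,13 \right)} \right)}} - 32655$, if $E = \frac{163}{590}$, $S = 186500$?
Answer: $- \frac{24399905}{326} \approx -74846.0$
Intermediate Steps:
$E = \frac{163}{590}$ ($E = 163 \cdot \frac{1}{590} = \frac{163}{590} \approx 0.27627$)
$C{\left(T,V \right)} = - \frac{1}{16}$ ($C{\left(T,V \right)} = \frac{1}{-16} = - \frac{1}{16}$)
$x{\left(w \right)} = \frac{163}{590 w}$
$\frac{S}{x{\left(C{\left(10,13 \right)} \right)}} - 32655 = \frac{186500}{\frac{163}{590} \frac{1}{- \frac{1}{16}}} - 32655 = \frac{186500}{\frac{163}{590} \left(-16\right)} - 32655 = \frac{186500}{- \frac{1304}{295}} - 32655 = 186500 \left(- \frac{295}{1304}\right) - 32655 = - \frac{13754375}{326} - 32655 = - \frac{24399905}{326}$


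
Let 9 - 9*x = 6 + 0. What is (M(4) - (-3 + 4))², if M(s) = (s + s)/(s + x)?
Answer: 121/169 ≈ 0.71598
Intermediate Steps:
x = ⅓ (x = 1 - (6 + 0)/9 = 1 - ⅑*6 = 1 - ⅔ = ⅓ ≈ 0.33333)
M(s) = 2*s/(⅓ + s) (M(s) = (s + s)/(s + ⅓) = (2*s)/(⅓ + s) = 2*s/(⅓ + s))
(M(4) - (-3 + 4))² = (6*4/(1 + 3*4) - (-3 + 4))² = (6*4/(1 + 12) - 1*1)² = (6*4/13 - 1)² = (6*4*(1/13) - 1)² = (24/13 - 1)² = (11/13)² = 121/169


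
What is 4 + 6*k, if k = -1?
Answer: -2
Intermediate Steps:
4 + 6*k = 4 + 6*(-1) = 4 - 6 = -2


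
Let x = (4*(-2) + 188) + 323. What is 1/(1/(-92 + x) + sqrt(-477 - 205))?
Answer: 411/115204123 - 168921*I*sqrt(682)/115204123 ≈ 3.5676e-6 - 0.038292*I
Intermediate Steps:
x = 503 (x = (-8 + 188) + 323 = 180 + 323 = 503)
1/(1/(-92 + x) + sqrt(-477 - 205)) = 1/(1/(-92 + 503) + sqrt(-477 - 205)) = 1/(1/411 + sqrt(-682)) = 1/(1/411 + I*sqrt(682))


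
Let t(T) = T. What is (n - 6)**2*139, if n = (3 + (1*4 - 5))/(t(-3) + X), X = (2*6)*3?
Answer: 5339824/1089 ≈ 4903.4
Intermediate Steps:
X = 36 (X = 12*3 = 36)
n = 2/33 (n = (3 + (1*4 - 5))/(-3 + 36) = (3 + (4 - 5))/33 = (3 - 1)*(1/33) = 2*(1/33) = 2/33 ≈ 0.060606)
(n - 6)**2*139 = (2/33 - 6)**2*139 = (-196/33)**2*139 = (38416/1089)*139 = 5339824/1089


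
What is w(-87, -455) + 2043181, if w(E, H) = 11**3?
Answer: 2044512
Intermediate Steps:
w(E, H) = 1331
w(-87, -455) + 2043181 = 1331 + 2043181 = 2044512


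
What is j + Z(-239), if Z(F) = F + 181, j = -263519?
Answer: -263577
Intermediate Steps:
Z(F) = 181 + F
j + Z(-239) = -263519 + (181 - 239) = -263519 - 58 = -263577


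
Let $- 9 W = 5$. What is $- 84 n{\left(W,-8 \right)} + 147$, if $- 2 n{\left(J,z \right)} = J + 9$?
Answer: $\frac{1505}{3} \approx 501.67$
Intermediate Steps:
$W = - \frac{5}{9}$ ($W = \left(- \frac{1}{9}\right) 5 = - \frac{5}{9} \approx -0.55556$)
$n{\left(J,z \right)} = - \frac{9}{2} - \frac{J}{2}$ ($n{\left(J,z \right)} = - \frac{J + 9}{2} = - \frac{9 + J}{2} = - \frac{9}{2} - \frac{J}{2}$)
$- 84 n{\left(W,-8 \right)} + 147 = - 84 \left(- \frac{9}{2} - - \frac{5}{18}\right) + 147 = - 84 \left(- \frac{9}{2} + \frac{5}{18}\right) + 147 = \left(-84\right) \left(- \frac{38}{9}\right) + 147 = \frac{1064}{3} + 147 = \frac{1505}{3}$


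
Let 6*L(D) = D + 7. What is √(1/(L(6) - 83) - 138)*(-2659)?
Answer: -5318*I*√8115990/485 ≈ -31238.0*I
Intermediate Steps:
L(D) = 7/6 + D/6 (L(D) = (D + 7)/6 = (7 + D)/6 = 7/6 + D/6)
√(1/(L(6) - 83) - 138)*(-2659) = √(1/((7/6 + (⅙)*6) - 83) - 138)*(-2659) = √(1/((7/6 + 1) - 83) - 138)*(-2659) = √(1/(13/6 - 83) - 138)*(-2659) = √(1/(-485/6) - 138)*(-2659) = √(-6/485 - 138)*(-2659) = √(-66936/485)*(-2659) = (2*I*√8115990/485)*(-2659) = -5318*I*√8115990/485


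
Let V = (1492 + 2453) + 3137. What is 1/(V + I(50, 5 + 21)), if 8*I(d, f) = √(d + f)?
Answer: 113312/802475565 - 4*√19/802475565 ≈ 0.00014118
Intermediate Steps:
I(d, f) = √(d + f)/8
V = 7082 (V = 3945 + 3137 = 7082)
1/(V + I(50, 5 + 21)) = 1/(7082 + √(50 + (5 + 21))/8) = 1/(7082 + √(50 + 26)/8) = 1/(7082 + √76/8) = 1/(7082 + (2*√19)/8) = 1/(7082 + √19/4)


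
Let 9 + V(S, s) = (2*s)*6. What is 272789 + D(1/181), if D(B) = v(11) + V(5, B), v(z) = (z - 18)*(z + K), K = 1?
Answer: 49357988/181 ≈ 2.7270e+5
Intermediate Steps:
V(S, s) = -9 + 12*s (V(S, s) = -9 + (2*s)*6 = -9 + 12*s)
v(z) = (1 + z)*(-18 + z) (v(z) = (z - 18)*(z + 1) = (-18 + z)*(1 + z) = (1 + z)*(-18 + z))
D(B) = -93 + 12*B (D(B) = (-18 + 11² - 17*11) + (-9 + 12*B) = (-18 + 121 - 187) + (-9 + 12*B) = -84 + (-9 + 12*B) = -93 + 12*B)
272789 + D(1/181) = 272789 + (-93 + 12/181) = 272789 - 16821/181 = 49357988/181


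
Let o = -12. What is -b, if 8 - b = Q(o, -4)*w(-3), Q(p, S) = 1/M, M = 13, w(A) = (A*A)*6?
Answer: -50/13 ≈ -3.8462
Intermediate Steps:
w(A) = 6*A² (w(A) = A²*6 = 6*A²)
Q(p, S) = 1/13
b = 50/13 (b = 8 - 6*(-3)²/13 = 8 - 6*9/13 = 8 - 54/13 = 50/13 ≈ 3.8462)
-b = -1*50/13 = -50/13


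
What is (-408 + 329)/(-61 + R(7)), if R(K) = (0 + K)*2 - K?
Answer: 79/54 ≈ 1.4630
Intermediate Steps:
R(K) = K (R(K) = K*2 - K = 2*K - K = K)
(-408 + 329)/(-61 + R(7)) = (-408 + 329)/(-61 + 7) = -79/(-54) = -79*(-1/54) = 79/54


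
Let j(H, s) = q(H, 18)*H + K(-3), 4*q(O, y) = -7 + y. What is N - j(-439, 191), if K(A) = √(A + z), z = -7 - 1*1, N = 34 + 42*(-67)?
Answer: -6291/4 - I*√11 ≈ -1572.8 - 3.3166*I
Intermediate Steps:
N = -2780 (N = 34 - 2814 = -2780)
q(O, y) = -7/4 + y/4 (q(O, y) = (-7 + y)/4 = -7/4 + y/4)
z = -8 (z = -7 - 1 = -8)
K(A) = √(-8 + A) (K(A) = √(A - 8) = √(-8 + A))
j(H, s) = 11*H/4 + I*√11 (j(H, s) = (-7/4 + (¼)*18)*H + √(-8 - 3) = (-7/4 + 9/2)*H + √(-11) = 11*H/4 + I*√11)
N - j(-439, 191) = -2780 - ((11/4)*(-439) + I*√11) = -2780 - (-4829/4 + I*√11) = -2780 + (4829/4 - I*√11) = -6291/4 - I*√11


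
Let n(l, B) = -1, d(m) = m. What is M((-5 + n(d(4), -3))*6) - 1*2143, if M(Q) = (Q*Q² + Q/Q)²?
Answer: 2176686882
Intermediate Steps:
M(Q) = (1 + Q³)² (M(Q) = (Q³ + 1)² = (1 + Q³)²)
M((-5 + n(d(4), -3))*6) - 1*2143 = (1 + ((-5 - 1)*6)³)² - 1*2143 = (1 + (-6*6)³)² - 2143 = (1 + (-36)³)² - 2143 = (1 - 46656)² - 2143 = (-46655)² - 2143 = 2176689025 - 2143 = 2176686882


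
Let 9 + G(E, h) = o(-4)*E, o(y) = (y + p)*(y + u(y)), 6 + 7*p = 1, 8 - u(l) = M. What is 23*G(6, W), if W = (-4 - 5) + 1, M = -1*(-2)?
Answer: -10557/7 ≈ -1508.1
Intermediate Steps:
M = 2
u(l) = 6 (u(l) = 8 - 1*2 = 8 - 2 = 6)
p = -5/7 (p = -6/7 + (⅐)*1 = -6/7 + ⅐ = -5/7 ≈ -0.71429)
o(y) = (6 + y)*(-5/7 + y) (o(y) = (y - 5/7)*(y + 6) = (-5/7 + y)*(6 + y) = (6 + y)*(-5/7 + y))
W = -8 (W = -9 + 1 = -8)
G(E, h) = -9 - 66*E/7 (G(E, h) = -9 + (-30/7 + (-4)² + (37/7)*(-4))*E = -9 + (-30/7 + 16 - 148/7)*E = -9 - 66*E/7)
23*G(6, W) = 23*(-9 - 66/7*6) = 23*(-9 - 396/7) = 23*(-459/7) = -10557/7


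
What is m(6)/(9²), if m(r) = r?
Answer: 2/27 ≈ 0.074074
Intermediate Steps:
m(6)/(9²) = 6/9² = 6/81 = (1/81)*6 = 2/27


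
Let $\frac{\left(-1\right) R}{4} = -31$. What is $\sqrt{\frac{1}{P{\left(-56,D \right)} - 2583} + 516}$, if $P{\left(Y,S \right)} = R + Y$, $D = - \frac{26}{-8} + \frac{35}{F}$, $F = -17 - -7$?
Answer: $\frac{\sqrt{3263813585}}{2515} \approx 22.716$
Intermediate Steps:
$F = -10$ ($F = -17 + 7 = -10$)
$R = 124$ ($R = \left(-4\right) \left(-31\right) = 124$)
$D = - \frac{1}{4}$ ($D = - \frac{26}{-8} + \frac{35}{-10} = \left(-26\right) \left(- \frac{1}{8}\right) + 35 \left(- \frac{1}{10}\right) = \frac{13}{4} - \frac{7}{2} = - \frac{1}{4} \approx -0.25$)
$P{\left(Y,S \right)} = 124 + Y$
$\sqrt{\frac{1}{P{\left(-56,D \right)} - 2583} + 516} = \sqrt{\frac{1}{\left(124 - 56\right) - 2583} + 516} = \sqrt{\frac{1}{68 - 2583} + 516} = \sqrt{\frac{1}{-2515} + 516} = \sqrt{- \frac{1}{2515} + 516} = \sqrt{\frac{1297739}{2515}} = \frac{\sqrt{3263813585}}{2515}$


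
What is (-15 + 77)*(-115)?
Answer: -7130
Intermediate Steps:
(-15 + 77)*(-115) = 62*(-115) = -7130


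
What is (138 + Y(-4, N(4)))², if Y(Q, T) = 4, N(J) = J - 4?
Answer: 20164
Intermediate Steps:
N(J) = -4 + J
(138 + Y(-4, N(4)))² = (138 + 4)² = 142² = 20164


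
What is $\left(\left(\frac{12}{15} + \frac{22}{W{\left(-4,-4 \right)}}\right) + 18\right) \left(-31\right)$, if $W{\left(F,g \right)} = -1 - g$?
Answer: $- \frac{12152}{15} \approx -810.13$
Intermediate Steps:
$\left(\left(\frac{12}{15} + \frac{22}{W{\left(-4,-4 \right)}}\right) + 18\right) \left(-31\right) = \left(\left(\frac{12}{15} + \frac{22}{-1 - -4}\right) + 18\right) \left(-31\right) = \left(\left(12 \cdot \frac{1}{15} + \frac{22}{-1 + 4}\right) + 18\right) \left(-31\right) = \left(\left(\frac{4}{5} + \frac{22}{3}\right) + 18\right) \left(-31\right) = \left(\frac{122}{15} + 18\right) \left(-31\right) = \frac{392}{15} \left(-31\right) = - \frac{12152}{15}$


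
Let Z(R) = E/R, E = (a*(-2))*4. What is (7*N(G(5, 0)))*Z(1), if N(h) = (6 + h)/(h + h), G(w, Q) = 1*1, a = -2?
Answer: 392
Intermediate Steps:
G(w, Q) = 1
E = 16 (E = -2*(-2)*4 = 4*4 = 16)
Z(R) = 16/R
N(h) = (6 + h)/(2*h) (N(h) = (6 + h)/((2*h)) = (6 + h)*(1/(2*h)) = (6 + h)/(2*h))
(7*N(G(5, 0)))*Z(1) = (7*((½)*(6 + 1)/1))*(16/1) = (7*((½)*1*7))*(16*1) = (7*(7/2))*16 = (49/2)*16 = 392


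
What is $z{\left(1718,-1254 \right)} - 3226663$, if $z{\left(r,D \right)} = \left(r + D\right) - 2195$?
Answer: $-3228394$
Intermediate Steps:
$z{\left(r,D \right)} = -2195 + D + r$ ($z{\left(r,D \right)} = \left(D + r\right) - 2195 = -2195 + D + r$)
$z{\left(1718,-1254 \right)} - 3226663 = \left(-2195 - 1254 + 1718\right) - 3226663 = -1731 - 3226663 = -3228394$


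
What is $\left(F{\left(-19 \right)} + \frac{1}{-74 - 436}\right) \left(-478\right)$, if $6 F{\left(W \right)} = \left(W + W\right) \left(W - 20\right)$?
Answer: $- \frac{30106591}{255} \approx -1.1807 \cdot 10^{5}$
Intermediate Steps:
$F{\left(W \right)} = \frac{W \left(-20 + W\right)}{3}$ ($F{\left(W \right)} = \frac{\left(W + W\right) \left(W - 20\right)}{6} = \frac{2 W \left(-20 + W\right)}{6} = \frac{W \left(-20 + W\right)}{3}$)
$\left(F{\left(-19 \right)} + \frac{1}{-74 - 436}\right) \left(-478\right) = \left(\frac{1}{3} \left(-19\right) \left(-20 - 19\right) + \frac{1}{-74 - 436}\right) \left(-478\right) = \left(\frac{1}{3} \left(-19\right) \left(-39\right) + \frac{1}{-510}\right) \left(-478\right) = \left(247 - \frac{1}{510}\right) \left(-478\right) = \frac{125969}{510} \left(-478\right) = - \frac{30106591}{255}$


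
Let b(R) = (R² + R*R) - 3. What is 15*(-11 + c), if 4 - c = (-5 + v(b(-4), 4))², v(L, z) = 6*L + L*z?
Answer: -1218480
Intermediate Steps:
b(R) = -3 + 2*R² (b(R) = (R² + R²) - 3 = 2*R² - 3 = -3 + 2*R²)
c = -81221 (c = 4 - (-5 + (-3 + 2*(-4)²)*(6 + 4))² = 4 - (-5 + (-3 + 2*16)*10)² = 4 - (-5 + (-3 + 32)*10)² = 4 - (-5 + 29*10)² = 4 - (-5 + 290)² = 4 - 1*285² = 4 - 1*81225 = 4 - 81225 = -81221)
15*(-11 + c) = 15*(-11 - 81221) = 15*(-81232) = -1218480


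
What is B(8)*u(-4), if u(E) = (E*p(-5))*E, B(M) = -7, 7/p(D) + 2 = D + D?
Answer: 196/3 ≈ 65.333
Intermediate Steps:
p(D) = 7/(-2 + 2*D) (p(D) = 7/(-2 + (D + D)) = 7/(-2 + 2*D))
u(E) = -7*E²/12 (u(E) = (E*(7/(2*(-1 - 5))))*E = (E*((7/2)/(-6)))*E = (E*((7/2)*(-⅙)))*E = (E*(-7/12))*E = (-7*E/12)*E = -7*E²/12)
B(8)*u(-4) = -(-49)*(-4)²/12 = -(-49)*16/12 = -7*(-28/3) = 196/3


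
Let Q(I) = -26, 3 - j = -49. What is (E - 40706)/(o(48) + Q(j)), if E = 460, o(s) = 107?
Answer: -40246/81 ≈ -496.86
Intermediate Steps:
j = 52 (j = 3 - 1*(-49) = 3 + 49 = 52)
(E - 40706)/(o(48) + Q(j)) = (460 - 40706)/(107 - 26) = -40246/81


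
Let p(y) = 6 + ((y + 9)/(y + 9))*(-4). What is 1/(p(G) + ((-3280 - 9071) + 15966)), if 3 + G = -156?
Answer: 1/3617 ≈ 0.00027647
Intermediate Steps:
G = -159 (G = -3 - 156 = -159)
p(y) = 2 (p(y) = 6 + ((9 + y)/(9 + y))*(-4) = 6 + 1*(-4) = 6 - 4 = 2)
1/(p(G) + ((-3280 - 9071) + 15966)) = 1/(2 + ((-3280 - 9071) + 15966)) = 1/(2 + (-12351 + 15966)) = 1/(2 + 3615) = 1/3617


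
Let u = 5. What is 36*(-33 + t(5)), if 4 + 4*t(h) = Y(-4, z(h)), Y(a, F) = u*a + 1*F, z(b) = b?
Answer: -1359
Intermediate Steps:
Y(a, F) = F + 5*a (Y(a, F) = 5*a + 1*F = 5*a + F = F + 5*a)
t(h) = -6 + h/4 (t(h) = -1 + (h + 5*(-4))/4 = -1 + (h - 20)/4 = -1 + (-20 + h)/4 = -1 + (-5 + h/4) = -6 + h/4)
36*(-33 + t(5)) = 36*(-33 + (-6 + (¼)*5)) = 36*(-33 + (-6 + 5/4)) = 36*(-33 - 19/4) = 36*(-151/4) = -1359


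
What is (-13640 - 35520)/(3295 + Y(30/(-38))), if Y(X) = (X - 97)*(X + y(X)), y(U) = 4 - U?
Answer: -934040/55173 ≈ -16.929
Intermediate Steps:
Y(X) = -388 + 4*X (Y(X) = (X - 97)*(X + (4 - X)) = (-97 + X)*4 = -388 + 4*X)
(-13640 - 35520)/(3295 + Y(30/(-38))) = (-13640 - 35520)/(3295 + (-388 + 4*(30/(-38)))) = -49160/(3295 + (-388 + 4*(30*(-1/38)))) = -49160/(3295 + (-388 + 4*(-15/19))) = -49160/(3295 + (-388 - 60/19)) = -49160/(3295 - 7432/19) = -49160/55173/19 = -49160*19/55173 = -934040/55173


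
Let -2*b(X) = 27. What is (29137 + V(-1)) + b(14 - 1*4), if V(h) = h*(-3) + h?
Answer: 58251/2 ≈ 29126.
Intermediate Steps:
b(X) = -27/2 (b(X) = -½*27 = -27/2)
V(h) = -2*h (V(h) = -3*h + h = -2*h)
(29137 + V(-1)) + b(14 - 1*4) = (29137 - 2*(-1)) - 27/2 = (29137 + 2) - 27/2 = 29139 - 27/2 = 58251/2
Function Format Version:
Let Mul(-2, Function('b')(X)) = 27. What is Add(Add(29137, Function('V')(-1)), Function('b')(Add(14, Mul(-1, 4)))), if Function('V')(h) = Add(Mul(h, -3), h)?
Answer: Rational(58251, 2) ≈ 29126.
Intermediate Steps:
Function('b')(X) = Rational(-27, 2) (Function('b')(X) = Mul(Rational(-1, 2), 27) = Rational(-27, 2))
Function('V')(h) = Mul(-2, h) (Function('V')(h) = Add(Mul(-3, h), h) = Mul(-2, h))
Add(Add(29137, Function('V')(-1)), Function('b')(Add(14, Mul(-1, 4)))) = Add(Add(29137, Mul(-2, -1)), Rational(-27, 2)) = Add(Add(29137, 2), Rational(-27, 2)) = Add(29139, Rational(-27, 2)) = Rational(58251, 2)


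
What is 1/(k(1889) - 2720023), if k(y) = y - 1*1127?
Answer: -1/2719261 ≈ -3.6775e-7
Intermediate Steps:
k(y) = -1127 + y (k(y) = y - 1127 = -1127 + y)
1/(k(1889) - 2720023) = 1/((-1127 + 1889) - 2720023) = 1/(762 - 2720023) = 1/(-2719261) = -1/2719261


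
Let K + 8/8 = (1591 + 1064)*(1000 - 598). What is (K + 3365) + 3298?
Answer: 1073972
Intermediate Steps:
K = 1067309 (K = -1 + (1591 + 1064)*(1000 - 598) = -1 + 2655*402 = -1 + 1067310 = 1067309)
(K + 3365) + 3298 = (1067309 + 3365) + 3298 = 1070674 + 3298 = 1073972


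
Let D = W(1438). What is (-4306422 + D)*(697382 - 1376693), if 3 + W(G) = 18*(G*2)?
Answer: 2890235301327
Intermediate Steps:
W(G) = -3 + 36*G (W(G) = -3 + 18*(G*2) = -3 + 18*(2*G) = -3 + 36*G)
D = 51765 (D = -3 + 36*1438 = -3 + 51768 = 51765)
(-4306422 + D)*(697382 - 1376693) = (-4306422 + 51765)*(697382 - 1376693) = -4254657*(-679311) = 2890235301327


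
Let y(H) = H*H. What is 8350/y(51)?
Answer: 8350/2601 ≈ 3.2103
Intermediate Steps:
y(H) = H²
8350/y(51) = 8350/(51²) = 8350/2601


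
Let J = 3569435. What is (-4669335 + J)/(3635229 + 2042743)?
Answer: -274975/1419493 ≈ -0.19371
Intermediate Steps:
(-4669335 + J)/(3635229 + 2042743) = (-4669335 + 3569435)/(3635229 + 2042743) = -1099900/5677972 = -1099900*1/5677972 = -274975/1419493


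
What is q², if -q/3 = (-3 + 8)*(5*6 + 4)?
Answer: 260100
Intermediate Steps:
q = -510 (q = -3*(-3 + 8)*(5*6 + 4) = -15*(30 + 4) = -15*34 = -3*170 = -510)
q² = (-510)² = 260100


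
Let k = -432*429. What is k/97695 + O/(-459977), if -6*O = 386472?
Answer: -674819548/384080795 ≈ -1.7570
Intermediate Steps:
k = -185328
O = -64412 (O = -⅙*386472 = -64412)
k/97695 + O/(-459977) = -185328/97695 - 64412/(-459977) = -185328*1/97695 - 64412*(-1/459977) = -1584/835 + 64412/459977 = -674819548/384080795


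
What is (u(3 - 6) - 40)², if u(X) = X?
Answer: 1849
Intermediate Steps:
(u(3 - 6) - 40)² = ((3 - 6) - 40)² = (-3 - 40)² = (-43)² = 1849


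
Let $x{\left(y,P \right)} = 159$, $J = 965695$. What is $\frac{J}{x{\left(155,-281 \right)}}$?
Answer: $\frac{965695}{159} \approx 6073.6$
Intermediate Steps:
$\frac{J}{x{\left(155,-281 \right)}} = \frac{965695}{159}$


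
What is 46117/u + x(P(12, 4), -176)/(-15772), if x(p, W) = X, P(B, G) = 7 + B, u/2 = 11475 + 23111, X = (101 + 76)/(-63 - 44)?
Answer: 9729934639/14591867986 ≈ 0.66681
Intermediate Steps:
X = -177/107 (X = 177/(-107) = 177*(-1/107) = -177/107 ≈ -1.6542)
u = 69172 (u = 2*(11475 + 23111) = 2*34586 = 69172)
x(p, W) = -177/107
46117/u + x(P(12, 4), -176)/(-15772) = 46117/69172 - 177/107/(-15772) = 46117*(1/69172) - 177/107*(-1/15772) = 46117/69172 + 177/1687604 = 9729934639/14591867986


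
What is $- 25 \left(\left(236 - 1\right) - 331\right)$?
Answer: $2400$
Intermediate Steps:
$- 25 \left(\left(236 - 1\right) - 331\right) = - 25 \left(235 - 331\right) = \left(-25\right) \left(-96\right) = 2400$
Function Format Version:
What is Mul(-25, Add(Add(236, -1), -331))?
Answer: 2400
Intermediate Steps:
Mul(-25, Add(Add(236, -1), -331)) = Mul(-25, Add(235, -331)) = Mul(-25, -96) = 2400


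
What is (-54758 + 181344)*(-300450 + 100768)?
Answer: -25276945652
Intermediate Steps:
(-54758 + 181344)*(-300450 + 100768) = 126586*(-199682) = -25276945652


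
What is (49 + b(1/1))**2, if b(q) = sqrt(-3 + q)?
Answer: (49 + I*sqrt(2))**2 ≈ 2399.0 + 138.59*I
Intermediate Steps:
(49 + b(1/1))**2 = (49 + sqrt(-3 + 1/1))**2 = (49 + sqrt(-3 + 1))**2 = (49 + sqrt(-2))**2 = (49 + I*sqrt(2))**2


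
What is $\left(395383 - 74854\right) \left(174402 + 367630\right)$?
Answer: $173736974928$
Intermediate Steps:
$\left(395383 - 74854\right) \left(174402 + 367630\right) = 320529 \cdot 542032 = 173736974928$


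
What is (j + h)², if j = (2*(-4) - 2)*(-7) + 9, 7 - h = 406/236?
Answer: 98903025/13924 ≈ 7103.1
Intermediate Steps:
h = 623/118 (h = 7 - 406/236 = 7 - 1*203/118 = 7 - 203/118 = 623/118 ≈ 5.2797)
j = 79 (j = (-8 - 2)*(-7) + 9 = -10*(-7) + 9 = 70 + 9 = 79)
(j + h)² = (79 + 623/118)² = (9945/118)² = 98903025/13924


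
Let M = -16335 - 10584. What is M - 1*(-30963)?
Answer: 4044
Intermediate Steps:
M = -26919
M - 1*(-30963) = -26919 - 1*(-30963) = -26919 + 30963 = 4044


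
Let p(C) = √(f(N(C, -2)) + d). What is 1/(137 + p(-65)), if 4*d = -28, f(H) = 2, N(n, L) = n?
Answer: 137/18774 - I*√5/18774 ≈ 0.0072973 - 0.0001191*I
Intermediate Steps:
d = -7 (d = (¼)*(-28) = -7)
p(C) = I*√5 (p(C) = √(2 - 7) = √(-5) = I*√5)
1/(137 + p(-65)) = 1/(137 + I*√5)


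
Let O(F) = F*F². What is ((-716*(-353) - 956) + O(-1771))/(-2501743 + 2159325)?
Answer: 5554385219/342418 ≈ 16221.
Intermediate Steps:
O(F) = F³
((-716*(-353) - 956) + O(-1771))/(-2501743 + 2159325) = ((-716*(-353) - 956) + (-1771)³)/(-2501743 + 2159325) = ((252748 - 956) - 5554637011)/(-342418) = (251792 - 5554637011)*(-1/342418) = -5554385219*(-1/342418) = 5554385219/342418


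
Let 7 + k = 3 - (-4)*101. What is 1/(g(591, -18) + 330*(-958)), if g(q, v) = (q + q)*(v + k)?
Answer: 1/135384 ≈ 7.3864e-6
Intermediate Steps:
k = 400 (k = -7 + (3 - (-4)*101) = -7 + (3 - 1*(-404)) = -7 + (3 + 404) = -7 + 407 = 400)
g(q, v) = 2*q*(400 + v) (g(q, v) = (q + q)*(v + 400) = (2*q)*(400 + v) = 2*q*(400 + v))
1/(g(591, -18) + 330*(-958)) = 1/(2*591*(400 - 18) + 330*(-958)) = 1/(2*591*382 - 316140) = 1/(451524 - 316140) = 1/135384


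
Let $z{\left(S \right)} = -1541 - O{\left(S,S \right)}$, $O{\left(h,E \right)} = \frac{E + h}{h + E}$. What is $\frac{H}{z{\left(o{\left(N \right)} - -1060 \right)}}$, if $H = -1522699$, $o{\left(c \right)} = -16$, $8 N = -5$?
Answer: $\frac{1522699}{1542} \approx 987.48$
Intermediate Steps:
$N = - \frac{5}{8}$ ($N = \frac{1}{8} \left(-5\right) = - \frac{5}{8} \approx -0.625$)
$O{\left(h,E \right)} = 1$ ($O{\left(h,E \right)} = \frac{E + h}{E + h} = 1$)
$z{\left(S \right)} = -1542$ ($z{\left(S \right)} = -1541 - 1 = -1542$)
$\frac{H}{z{\left(o{\left(N \right)} - -1060 \right)}} = - \frac{1522699}{-1542} = \left(-1522699\right) \left(- \frac{1}{1542}\right) = \frac{1522699}{1542}$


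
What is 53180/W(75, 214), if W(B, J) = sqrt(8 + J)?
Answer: 26590*sqrt(222)/111 ≈ 3569.2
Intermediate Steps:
53180/W(75, 214) = 53180/(sqrt(8 + 214)) = 53180/(sqrt(222)) = 53180*(sqrt(222)/222) = 26590*sqrt(222)/111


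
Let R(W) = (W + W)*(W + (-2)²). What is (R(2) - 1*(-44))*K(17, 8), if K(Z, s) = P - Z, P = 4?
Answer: -884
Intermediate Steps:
K(Z, s) = 4 - Z
R(W) = 2*W*(4 + W) (R(W) = (2*W)*(W + 4) = (2*W)*(4 + W) = 2*W*(4 + W))
(R(2) - 1*(-44))*K(17, 8) = (2*2*(4 + 2) - 1*(-44))*(4 - 1*17) = (2*2*6 + 44)*(4 - 17) = (24 + 44)*(-13) = 68*(-13) = -884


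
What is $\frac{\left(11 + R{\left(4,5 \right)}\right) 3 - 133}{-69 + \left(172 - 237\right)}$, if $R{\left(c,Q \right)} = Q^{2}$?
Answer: $\frac{25}{134} \approx 0.18657$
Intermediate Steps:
$\frac{\left(11 + R{\left(4,5 \right)}\right) 3 - 133}{-69 + \left(172 - 237\right)} = \frac{\left(11 + 5^{2}\right) 3 - 133}{-69 + \left(172 - 237\right)} = \frac{\left(11 + 25\right) 3 - 133}{-69 - 65} = \frac{36 \cdot 3 - 133}{-134} = \left(108 - 133\right) \left(- \frac{1}{134}\right) = \left(-25\right) \left(- \frac{1}{134}\right) = \frac{25}{134}$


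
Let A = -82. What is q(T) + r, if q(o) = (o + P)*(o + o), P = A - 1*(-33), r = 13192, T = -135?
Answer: 62872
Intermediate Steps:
P = -49 (P = -82 - 1*(-33) = -82 + 33 = -49)
q(o) = 2*o*(-49 + o) (q(o) = (o - 49)*(o + o) = (-49 + o)*(2*o) = 2*o*(-49 + o))
q(T) + r = 2*(-135)*(-49 - 135) + 13192 = 2*(-135)*(-184) + 13192 = 49680 + 13192 = 62872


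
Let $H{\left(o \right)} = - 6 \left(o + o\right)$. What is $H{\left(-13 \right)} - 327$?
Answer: $-171$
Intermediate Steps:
$H{\left(o \right)} = - 12 o$ ($H{\left(o \right)} = - 6 \cdot 2 o = - 12 o$)
$H{\left(-13 \right)} - 327 = \left(-12\right) \left(-13\right) - 327 = 156 - 327 = -171$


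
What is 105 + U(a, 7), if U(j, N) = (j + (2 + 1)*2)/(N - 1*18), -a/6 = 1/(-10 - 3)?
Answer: 14931/143 ≈ 104.41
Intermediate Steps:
a = 6/13 (a = -6/(-10 - 3) = -6/(-13) = -6*(-1/13) = 6/13 ≈ 0.46154)
U(j, N) = (6 + j)/(-18 + N) (U(j, N) = (j + 3*2)/(N - 18) = (j + 6)/(-18 + N) = (6 + j)/(-18 + N))
105 + U(a, 7) = 105 + (6 + 6/13)/(-18 + 7) = 105 + (84/13)/(-11) = 105 - 1/11*84/13 = 105 - 84/143 = 14931/143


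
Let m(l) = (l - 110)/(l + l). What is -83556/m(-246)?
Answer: -10277388/89 ≈ -1.1548e+5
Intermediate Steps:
m(l) = (-110 + l)/(2*l) (m(l) = (-110 + l)/((2*l)) = (-110 + l)*(1/(2*l)) = (-110 + l)/(2*l))
-83556/m(-246) = -83556*(-492/(-110 - 246)) = -83556/((1/2)*(-1/246)*(-356)) = -83556/89/123 = -83556*123/89 = -10277388/89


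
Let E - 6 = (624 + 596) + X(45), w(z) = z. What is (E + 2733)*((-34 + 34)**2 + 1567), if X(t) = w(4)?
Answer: 6210021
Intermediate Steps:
X(t) = 4
E = 1230 (E = 6 + ((624 + 596) + 4) = 6 + (1220 + 4) = 6 + 1224 = 1230)
(E + 2733)*((-34 + 34)**2 + 1567) = (1230 + 2733)*((-34 + 34)**2 + 1567) = 3963*(0**2 + 1567) = 3963*(0 + 1567) = 3963*1567 = 6210021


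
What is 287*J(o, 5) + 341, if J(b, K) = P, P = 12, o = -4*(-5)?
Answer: 3785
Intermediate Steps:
o = 20
J(b, K) = 12
287*J(o, 5) + 341 = 287*12 + 341 = 3444 + 341 = 3785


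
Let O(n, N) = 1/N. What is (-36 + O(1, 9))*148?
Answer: -47804/9 ≈ -5311.6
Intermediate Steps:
(-36 + O(1, 9))*148 = (-36 + 1/9)*148 = (-36 + ⅑)*148 = -323/9*148 = -47804/9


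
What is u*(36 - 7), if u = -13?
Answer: -377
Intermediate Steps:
u*(36 - 7) = -13*(36 - 7) = -13*29 = -377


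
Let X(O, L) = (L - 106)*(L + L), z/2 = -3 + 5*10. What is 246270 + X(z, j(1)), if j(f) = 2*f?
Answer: 245854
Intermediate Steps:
z = 94 (z = 2*(-3 + 5*10) = 2*(-3 + 50) = 2*47 = 94)
X(O, L) = 2*L*(-106 + L) (X(O, L) = (-106 + L)*(2*L) = 2*L*(-106 + L))
246270 + X(z, j(1)) = 246270 + 2*(2*1)*(-106 + 2*1) = 246270 + 2*2*(-106 + 2) = 246270 + 2*2*(-104) = 246270 - 416 = 245854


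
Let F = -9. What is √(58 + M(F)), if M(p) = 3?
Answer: √61 ≈ 7.8102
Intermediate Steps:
√(58 + M(F)) = √(58 + 3) = √61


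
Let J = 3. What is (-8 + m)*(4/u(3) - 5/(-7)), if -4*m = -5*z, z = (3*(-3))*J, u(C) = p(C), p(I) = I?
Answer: -7181/84 ≈ -85.488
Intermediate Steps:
u(C) = C
z = -27 (z = (3*(-3))*3 = -9*3 = -27)
m = -135/4 (m = -(-5)*(-27)/4 = -1/4*135 = -135/4 ≈ -33.750)
(-8 + m)*(4/u(3) - 5/(-7)) = (-8 - 135/4)*(4/3 - 5/(-7)) = -167*(4*(1/3) - 5*(-1/7))/4 = -167*(4/3 + 5/7)/4 = -167/4*43/21 = -7181/84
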